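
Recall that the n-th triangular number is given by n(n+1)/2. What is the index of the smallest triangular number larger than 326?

Solve n(n+1)/2 > 326 for integer n.
The largest n with value ≤ 326 is 25 (since 325 ≤ 326 < 351), so the first above is n = 26, value 351.

26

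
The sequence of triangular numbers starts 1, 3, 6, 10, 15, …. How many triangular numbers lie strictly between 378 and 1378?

24

The n-th triangular number is n(n+1)/2.
Smallest index with value > 378: n = 28 (giving 406).
Largest index with value < 1378: n = 51 (giving 1326).
Indices 28 through 51: 24 terms.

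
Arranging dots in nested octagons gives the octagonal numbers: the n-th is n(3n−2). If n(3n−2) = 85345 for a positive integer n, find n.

169

Set n(3n−2) = 85345, giving 3n² − 2n − 85345 = 0.
The discriminant is 4 + 12·85345 = 1024144, and √1024144 = 1012.
So n = (2 + 1012) / 6 = 1014/6 = 169.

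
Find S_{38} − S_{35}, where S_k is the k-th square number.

38² = 1444 and 35² = 1225.
Difference: 1444 − 1225 = 219.

219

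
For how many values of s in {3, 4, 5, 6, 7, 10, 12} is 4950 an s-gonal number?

s = 3: P(3, 99) = 4950. ✓
s = 4: P(4, 70) = 4900 and P(4, 71) = 5041; 4950 is not s-gonal.
s = 5: P(5, 57) = 4845 and P(5, 58) = 5017; 4950 is not s-gonal.
s = 6: P(6, 50) = 4950. ✓
s = 7: P(7, 44) = 4774 and P(7, 45) = 4995; 4950 is not s-gonal.
s = 10: P(10, 35) = 4795 and P(10, 36) = 5076; 4950 is not s-gonal.
s = 12: P(12, 31) = 4681 and P(12, 32) = 4992; 4950 is not s-gonal.
Hits: s ∈ {3, 6} → 2.

2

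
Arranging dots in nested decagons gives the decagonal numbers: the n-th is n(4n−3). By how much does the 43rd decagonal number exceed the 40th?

43·(4·43 − 3) = 7267 and 40·(4·40 − 3) = 6280.
Difference: 7267 − 6280 = 987.

987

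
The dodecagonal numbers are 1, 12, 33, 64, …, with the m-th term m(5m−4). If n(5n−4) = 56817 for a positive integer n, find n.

Set n(5n−4) = 56817, giving 5n² − 4n − 56817 = 0.
So n = (4 + 1066) / 10 = 1070/10 = 107.
Check: 107·(5·107 − 4) = 56817. ✓

107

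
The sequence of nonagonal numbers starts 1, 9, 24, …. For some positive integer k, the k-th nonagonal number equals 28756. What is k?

91

Set n(7n−5)/2 = 28756, giving 7n² − 5n − 57512 = 0.
The discriminant is 25 + 56·28756 = 1610361, and √1610361 = 1269.
So n = (5 + 1269) / 14 = 1274/14 = 91.
Check: 91·(7·91 − 5)/2 = 28756. ✓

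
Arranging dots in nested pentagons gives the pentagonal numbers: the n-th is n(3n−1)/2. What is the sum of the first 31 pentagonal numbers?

15376

Σ i(3i−1)/2 = (3Σi² − Σi) / 2 over i = 1..31.
Σi = 496 and Σi² = 10416.
(3·10416 − 1·496) / 2 = 30752/2 = 15376.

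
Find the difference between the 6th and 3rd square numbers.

27

6² = 36 and 3² = 9.
Difference: 36 − 9 = 27.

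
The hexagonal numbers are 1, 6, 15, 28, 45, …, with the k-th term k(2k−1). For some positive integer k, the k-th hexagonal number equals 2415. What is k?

35

Set n(2n−1) = 2415, giving 2n² − n − 2415 = 0.
So n = (1 + 139) / 4 = 140/4 = 35.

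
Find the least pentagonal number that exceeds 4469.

Solve n(3n−1)/2 > 4469 for integer n.
The largest n with value ≤ 4469 is 54 (since 4347 ≤ 4469 < 4510), so the first above is n = 55, value 4510.

4510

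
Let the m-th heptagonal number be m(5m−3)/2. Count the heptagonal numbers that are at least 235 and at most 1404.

15

The n-th heptagonal number is n(5n−3)/2.
Smallest index with value ≥ 235: n = 10 (giving 235).
Largest index with value ≤ 1404: n = 24 (giving 1404).
Indices 10 through 24: 15 terms.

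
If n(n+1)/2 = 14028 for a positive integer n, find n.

Set n(n+1)/2 = 14028, giving n² + n − 28056 = 0.
The discriminant is 1 + 8·14028 = 112225, and √112225 = 335.
So n = (-1 + 335) / 2 = 334/2 = 167.

167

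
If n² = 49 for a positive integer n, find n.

We need n² = 49, so n = √49 = 7.
Check: 7² = 49. ✓

7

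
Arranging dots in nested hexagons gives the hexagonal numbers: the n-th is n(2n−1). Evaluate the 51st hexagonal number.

5151

51·(2·51 − 1) = 51·101 = 5151.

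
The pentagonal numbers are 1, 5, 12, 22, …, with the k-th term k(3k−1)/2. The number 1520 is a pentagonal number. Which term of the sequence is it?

Set n(3n−1)/2 = 1520, giving 3n² − n − 3040 = 0.
So n = (1 + 191) / 6 = 192/6 = 32.

32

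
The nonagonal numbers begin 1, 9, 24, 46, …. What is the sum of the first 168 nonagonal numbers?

Σ i(7i−5)/2 = (7Σi² − 5Σi) / 2 over i = 1..168.
Σi = 14196 and Σi² = 1594684.
(7·1594684 − 5·14196) / 2 = 11091808/2 = 5545904.

5545904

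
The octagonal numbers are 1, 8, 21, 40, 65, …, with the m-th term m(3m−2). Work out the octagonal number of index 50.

The 50th octagonal number is n(3n−2) with n = 50.
50·(3·50 − 2) = 50·148 = 7400.

7400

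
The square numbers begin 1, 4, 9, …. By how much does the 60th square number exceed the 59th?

n² − (n−1)² = 2n − 1, so 60² − 59² = 2·60 − 1 = 119.

119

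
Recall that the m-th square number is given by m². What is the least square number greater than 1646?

1681

Solve n² > 1646 for integer n.
The largest n with value ≤ 1646 is 40 (since 1600 ≤ 1646 < 1681), so the first above is n = 41, value 1681.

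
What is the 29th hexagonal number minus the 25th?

428

29·(2·29 − 1) = 1653 and 25·(2·25 − 1) = 1225.
Difference: 1653 − 1225 = 428.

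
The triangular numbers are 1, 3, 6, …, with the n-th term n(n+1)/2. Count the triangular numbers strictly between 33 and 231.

The n-th triangular number is n(n+1)/2.
Smallest index with value > 33: n = 8 (giving 36).
Largest index with value < 231: n = 20 (giving 210).
Indices 8 through 20: 13 terms.

13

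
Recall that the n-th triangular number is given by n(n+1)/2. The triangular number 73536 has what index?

Set n(n+1)/2 = 73536, giving n² + n − 147072 = 0.
The discriminant is 1 + 8·73536 = 588289, and √588289 = 767.
So n = (-1 + 767) / 2 = 766/2 = 383.
Check: 383·384/2 = 73536. ✓

383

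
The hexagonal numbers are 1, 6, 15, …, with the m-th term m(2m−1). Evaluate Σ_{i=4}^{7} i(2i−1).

230

Σ i(2i−1) = 2Σi² − Σi over i = 4..7.
Σi = 28 − 6 = 22 and Σi² = 140 − 14 = 126.
2·126 − 1·22 = 230.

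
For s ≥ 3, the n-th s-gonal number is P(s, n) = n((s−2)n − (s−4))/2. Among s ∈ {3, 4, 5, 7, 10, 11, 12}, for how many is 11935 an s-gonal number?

s = 3: P(3, 154) = 11935. ✓
s = 4: P(4, 109) = 11881 and P(4, 110) = 12100; 11935 is not s-gonal.
s = 5: P(5, 89) = 11837 and P(5, 90) = 12105; 11935 is not s-gonal.
s = 7: P(7, 69) = 11799 and P(7, 70) = 12145; 11935 is not s-gonal.
s = 10: P(10, 55) = 11935. ✓
s = 11: P(11, 51) = 11526 and P(11, 52) = 11986; 11935 is not s-gonal.
s = 12: P(12, 49) = 11809 and P(12, 50) = 12300; 11935 is not s-gonal.
Hits: s ∈ {3, 10} → 2.

2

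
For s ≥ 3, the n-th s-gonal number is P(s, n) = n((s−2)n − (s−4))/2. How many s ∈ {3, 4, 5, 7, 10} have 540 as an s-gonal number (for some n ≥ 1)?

2

s = 3: P(3, 32) = 528 and P(3, 33) = 561; 540 is not s-gonal.
s = 4: P(4, 23) = 529 and P(4, 24) = 576; 540 is not s-gonal.
s = 5: P(5, 19) = 532 and P(5, 20) = 590; 540 is not s-gonal.
s = 7: P(7, 15) = 540. ✓
s = 10: P(10, 12) = 540. ✓
Hits: s ∈ {7, 10} → 2.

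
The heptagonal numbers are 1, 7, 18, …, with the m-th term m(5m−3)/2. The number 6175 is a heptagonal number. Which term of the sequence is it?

Set n(5n−3)/2 = 6175, giving 5n² − 3n − 12350 = 0.
The discriminant is 9 + 40·6175 = 247009, and √247009 = 497.
So n = (3 + 497) / 10 = 500/10 = 50.
Check: 50·(5·50 − 3)/2 = 6175. ✓

50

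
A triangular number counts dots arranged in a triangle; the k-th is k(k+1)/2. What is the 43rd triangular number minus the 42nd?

43

Consecutive triangular numbers differ by n: T_{43} − T_{42} = 43.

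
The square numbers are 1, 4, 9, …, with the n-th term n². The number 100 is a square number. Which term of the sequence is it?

We need n² = 100, so n = √100 = 10.
Check: 10² = 100. ✓

10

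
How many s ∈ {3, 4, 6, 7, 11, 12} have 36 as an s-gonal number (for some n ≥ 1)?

2

s = 3: P(3, 8) = 36. ✓
s = 4: P(4, 6) = 36. ✓
s = 6: P(6, 4) = 28 and P(6, 5) = 45; 36 is not s-gonal.
s = 7: P(7, 4) = 34 and P(7, 5) = 55; 36 is not s-gonal.
s = 11: P(11, 3) = 30 and P(11, 4) = 58; 36 is not s-gonal.
s = 12: P(12, 3) = 33 and P(12, 4) = 64; 36 is not s-gonal.
Hits: s ∈ {3, 4} → 2.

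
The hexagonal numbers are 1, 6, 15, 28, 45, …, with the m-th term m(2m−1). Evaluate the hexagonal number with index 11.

231

The 11th hexagonal number is n(2n−1) with n = 11.
11·(2·11 − 1) = 11·21 = 231.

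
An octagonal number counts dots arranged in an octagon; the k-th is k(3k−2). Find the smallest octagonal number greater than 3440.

3605

Solve n(3n−2) > 3440 for integer n.
The largest n with value ≤ 3440 is 34 (since 3400 ≤ 3440 < 3605), so the first above is n = 35, value 3605.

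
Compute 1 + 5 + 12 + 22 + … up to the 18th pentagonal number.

Σ i(3i−1)/2 = (3Σi² − Σi) / 2 over i = 1..18.
Σi = 171 and Σi² = 2109.
(3·2109 − 1·171) / 2 = 6156/2 = 3078.

3078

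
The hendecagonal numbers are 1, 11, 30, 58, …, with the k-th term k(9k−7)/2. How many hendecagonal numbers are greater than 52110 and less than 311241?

155

The n-th hendecagonal number is n(9n−7)/2.
Smallest index with value > 52110: n = 109 (giving 53083).
Largest index with value < 311241: n = 263 (giving 310340).
Indices 109 through 263: 155 terms.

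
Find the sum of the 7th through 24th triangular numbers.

Σ i(i+1)/2 = (Σi² + Σi) / 2 over i = 7..24.
Σi = 300 − 21 = 279 and Σi² = 4900 − 91 = 4809.
(1·4809 + 1·279) / 2 = 5088/2 = 2544.

2544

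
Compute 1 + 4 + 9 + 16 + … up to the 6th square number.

91

Σ_{i=1}^{6} i² = 6·7·13/6 = 91.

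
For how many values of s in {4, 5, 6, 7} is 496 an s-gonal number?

1

s = 4: P(4, 22) = 484 and P(4, 23) = 529; 496 is not s-gonal.
s = 5: P(5, 18) = 477 and P(5, 19) = 532; 496 is not s-gonal.
s = 6: P(6, 16) = 496. ✓
s = 7: P(7, 14) = 469 and P(7, 15) = 540; 496 is not s-gonal.
Hits: s ∈ {6} → 1.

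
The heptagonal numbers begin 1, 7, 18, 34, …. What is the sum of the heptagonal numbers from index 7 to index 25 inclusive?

13129

Σ i(5i−3)/2 = (5Σi² − 3Σi) / 2 over i = 7..25.
Σi = 325 − 21 = 304 and Σi² = 5525 − 91 = 5434.
(5·5434 − 3·304) / 2 = 26258/2 = 13129.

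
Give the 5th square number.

The 5th square number is n² with n = 5.
5² = 25.

25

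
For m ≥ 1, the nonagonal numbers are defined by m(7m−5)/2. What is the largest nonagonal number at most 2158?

Solve n(7n−5)/2 ≤ 2158 for integer n.
n = 25 gives 2125 ≤ 2158, while n = 26 gives 2301 > 2158; so the answer is 2125.

2125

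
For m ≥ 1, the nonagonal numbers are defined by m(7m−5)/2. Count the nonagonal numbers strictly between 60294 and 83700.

23

The n-th nonagonal number is n(7n−5)/2.
Smallest index with value > 60294: n = 132 (giving 60654).
Largest index with value < 83700: n = 154 (giving 82621).
Indices 132 through 154: 23 terms.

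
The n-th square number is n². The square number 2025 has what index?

We need n² = 2025, so n = √2025 = 45.
Check: 45² = 2025. ✓

45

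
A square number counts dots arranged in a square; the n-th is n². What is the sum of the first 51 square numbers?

Σ_{i=1}^{51} i² = 51·52·103/6 = 45526.

45526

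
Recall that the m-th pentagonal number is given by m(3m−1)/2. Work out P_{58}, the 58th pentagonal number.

5017

The 58th pentagonal number is n(3n−1)/2 with n = 58.
58·(3·58 − 1)/2 = 58·173/2 = 5017.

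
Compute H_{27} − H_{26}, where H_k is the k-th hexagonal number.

105

Consecutive hexagonal numbers differ by 4n − 3: here 4·27 − 3 = 105.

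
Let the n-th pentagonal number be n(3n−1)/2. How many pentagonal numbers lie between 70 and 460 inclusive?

The n-th pentagonal number is n(3n−1)/2.
Smallest index with value ≥ 70: n = 7 (giving 70).
Largest index with value ≤ 460: n = 17 (giving 425).
Indices 7 through 17: 11 terms.

11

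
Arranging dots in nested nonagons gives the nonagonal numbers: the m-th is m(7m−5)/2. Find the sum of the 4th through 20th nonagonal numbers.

9486

Σ i(7i−5)/2 = (7Σi² − 5Σi) / 2 over i = 4..20.
Σi = 210 − 6 = 204 and Σi² = 2870 − 14 = 2856.
(7·2856 − 5·204) / 2 = 18972/2 = 9486.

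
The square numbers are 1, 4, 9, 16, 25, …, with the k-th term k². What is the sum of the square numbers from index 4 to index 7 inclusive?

Σ_{i=4}^{7} i² = 140 − 14 = 126.

126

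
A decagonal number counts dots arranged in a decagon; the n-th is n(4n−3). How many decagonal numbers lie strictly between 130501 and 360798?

119

The n-th decagonal number is n(4n−3).
Smallest index with value > 130501: n = 182 (giving 131950).
Largest index with value < 360798: n = 300 (giving 359100).
Indices 182 through 300: 119 terms.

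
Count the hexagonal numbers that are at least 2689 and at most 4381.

The n-th hexagonal number is n(2n−1).
Smallest index with value ≥ 2689: n = 37 (giving 2701).
Largest index with value ≤ 4381: n = 47 (giving 4371).
Indices 37 through 47: 11 terms.

11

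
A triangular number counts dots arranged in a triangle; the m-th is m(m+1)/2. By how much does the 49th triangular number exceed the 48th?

49

Consecutive triangular numbers differ by n: T_{49} − T_{48} = 49.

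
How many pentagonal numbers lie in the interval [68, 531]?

The n-th pentagonal number is n(3n−1)/2.
Smallest index with value ≥ 68: n = 7 (giving 70).
Largest index with value ≤ 531: n = 18 (giving 477).
Indices 7 through 18: 12 terms.

12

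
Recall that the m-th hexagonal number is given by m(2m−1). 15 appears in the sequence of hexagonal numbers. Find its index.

Set n(2n−1) = 15, giving 2n² − n − 15 = 0.
The discriminant is 1 + 8·15 = 121, and √121 = 11.
So n = (1 + 11) / 4 = 12/4 = 3.
Check: 3·(2·3 − 1) = 15. ✓

3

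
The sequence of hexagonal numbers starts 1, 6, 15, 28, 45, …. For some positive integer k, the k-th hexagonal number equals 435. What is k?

15

Set n(2n−1) = 435, giving 2n² − n − 435 = 0.
So n = (1 + 59) / 4 = 60/4 = 15.
Check: 15·(2·15 − 1) = 435. ✓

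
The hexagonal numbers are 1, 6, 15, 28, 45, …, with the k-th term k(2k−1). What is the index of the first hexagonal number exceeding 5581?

Solve n(2n−1) > 5581 for integer n.
The largest n with value ≤ 5581 is 53 (since 5565 ≤ 5581 < 5778), so the first above is n = 54, value 5778.

54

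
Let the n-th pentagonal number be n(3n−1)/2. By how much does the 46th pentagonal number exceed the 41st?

46·(3·46 − 1)/2 = 3151 and 41·(3·41 − 1)/2 = 2501.
Difference: 3151 − 2501 = 650.

650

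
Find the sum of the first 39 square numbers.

20540

Σ_{i=1}^{39} i² = 39·40·79/6 = 20540.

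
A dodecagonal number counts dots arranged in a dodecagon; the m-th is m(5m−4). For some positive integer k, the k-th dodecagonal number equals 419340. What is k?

290

Set n(5n−4) = 419340, giving 5n² − 4n − 419340 = 0.
The discriminant is 16 + 20·419340 = 8386816, and √8386816 = 2896.
So n = (4 + 2896) / 10 = 2900/10 = 290.
Check: 290·(5·290 − 4) = 419340. ✓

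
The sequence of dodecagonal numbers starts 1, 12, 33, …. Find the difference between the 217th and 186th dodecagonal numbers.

217·(5·217 − 4) = 234577 and 186·(5·186 − 4) = 172236.
Difference: 234577 − 172236 = 62341.

62341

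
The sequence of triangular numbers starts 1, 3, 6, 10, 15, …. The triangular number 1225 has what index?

Set n(n+1)/2 = 1225, giving n² + n − 2450 = 0.
The discriminant is 1 + 8·1225 = 9801, and √9801 = 99.
So n = (-1 + 99) / 2 = 98/2 = 49.
Check: 49·50/2 = 1225. ✓

49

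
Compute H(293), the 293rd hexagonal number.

293·(2·293 − 1) = 293·585 = 171405.

171405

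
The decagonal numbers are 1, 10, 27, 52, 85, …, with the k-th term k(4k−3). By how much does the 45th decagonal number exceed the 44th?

353

Consecutive decagonal numbers differ by 8n − 7: here 8·45 − 7 = 353.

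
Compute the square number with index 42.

The 42nd square number is n² with n = 42.
42² = 1764.

1764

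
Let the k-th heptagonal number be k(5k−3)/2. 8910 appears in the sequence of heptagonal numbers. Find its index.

60

Set n(5n−3)/2 = 8910, giving 5n² − 3n − 17820 = 0.
The discriminant is 9 + 40·8910 = 356409, and √356409 = 597.
So n = (3 + 597) / 10 = 600/10 = 60.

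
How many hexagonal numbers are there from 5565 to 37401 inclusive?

The n-th hexagonal number is n(2n−1).
Smallest index with value ≥ 5565: n = 53 (giving 5565).
Largest index with value ≤ 37401: n = 137 (giving 37401).
Indices 53 through 137: 85 terms.

85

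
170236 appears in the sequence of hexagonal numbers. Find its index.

292

Set n(2n−1) = 170236, giving 2n² − n − 170236 = 0.
The discriminant is 1 + 8·170236 = 1361889, and √1361889 = 1167.
So n = (1 + 1167) / 4 = 1168/4 = 292.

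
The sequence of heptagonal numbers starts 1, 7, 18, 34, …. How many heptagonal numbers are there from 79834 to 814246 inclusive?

393

The n-th heptagonal number is n(5n−3)/2.
Smallest index with value ≥ 79834: n = 179 (giving 79834).
Largest index with value ≤ 814246: n = 571 (giving 814246).
Indices 179 through 571: 393 terms.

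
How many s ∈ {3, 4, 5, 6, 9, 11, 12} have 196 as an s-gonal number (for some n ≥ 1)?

2

s = 3: P(3, 19) = 190 and P(3, 20) = 210; 196 is not s-gonal.
s = 4: P(4, 14) = 196. ✓
s = 5: P(5, 11) = 176 and P(5, 12) = 210; 196 is not s-gonal.
s = 6: P(6, 10) = 190 and P(6, 11) = 231; 196 is not s-gonal.
s = 9: P(9, 7) = 154 and P(9, 8) = 204; 196 is not s-gonal.
s = 11: P(11, 7) = 196. ✓
s = 12: P(12, 6) = 156 and P(12, 7) = 217; 196 is not s-gonal.
Hits: s ∈ {4, 11} → 2.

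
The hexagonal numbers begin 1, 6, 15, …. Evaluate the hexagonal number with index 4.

The 4th hexagonal number is n(2n−1) with n = 4.
4·(2·4 − 1) = 4·7 = 28.

28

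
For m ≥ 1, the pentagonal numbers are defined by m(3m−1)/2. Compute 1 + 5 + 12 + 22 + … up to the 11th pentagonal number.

Σ i(3i−1)/2 = (3Σi² − Σi) / 2 over i = 1..11.
Σi = 66 and Σi² = 506.
(3·506 − 1·66) / 2 = 1452/2 = 726.

726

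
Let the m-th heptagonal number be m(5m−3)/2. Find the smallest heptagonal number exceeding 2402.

Solve n(5n−3)/2 > 2402 for integer n.
The largest n with value ≤ 2402 is 31 (since 2356 ≤ 2402 < 2512), so the first above is n = 32, value 2512.

2512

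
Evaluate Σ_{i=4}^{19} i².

Σ_{i=4}^{19} i² = 2470 − 14 = 2456.

2456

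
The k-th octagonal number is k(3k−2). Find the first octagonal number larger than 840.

936

Solve n(3n−2) > 840 for integer n.
The largest n with value ≤ 840 is 17 (since 833 ≤ 840 < 936), so the first above is n = 18, value 936.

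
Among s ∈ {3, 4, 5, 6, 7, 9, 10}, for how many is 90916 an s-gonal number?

s = 3: P(3, 425) = 90525 and P(3, 426) = 90951; 90916 is not s-gonal.
s = 4: P(4, 301) = 90601 and P(4, 302) = 91204; 90916 is not s-gonal.
s = 5: P(5, 246) = 90651 and P(5, 247) = 91390; 90916 is not s-gonal.
s = 6: P(6, 213) = 90525 and P(6, 214) = 91378; 90916 is not s-gonal.
s = 7: P(7, 191) = 90916. ✓
s = 9: P(9, 161) = 90321 and P(9, 162) = 91449; 90916 is not s-gonal.
s = 10: P(10, 151) = 90751 and P(10, 152) = 91960; 90916 is not s-gonal.
Hits: s ∈ {7} → 1.

1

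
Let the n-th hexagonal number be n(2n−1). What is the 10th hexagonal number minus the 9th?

37

Consecutive hexagonal numbers differ by 4n − 3: here 4·10 − 3 = 37.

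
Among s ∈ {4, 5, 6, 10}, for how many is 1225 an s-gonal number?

2

s = 4: P(4, 35) = 1225. ✓
s = 5: P(5, 28) = 1162 and P(5, 29) = 1247; 1225 is not s-gonal.
s = 6: P(6, 25) = 1225. ✓
s = 10: P(10, 17) = 1105 and P(10, 18) = 1242; 1225 is not s-gonal.
Hits: s ∈ {4, 6} → 2.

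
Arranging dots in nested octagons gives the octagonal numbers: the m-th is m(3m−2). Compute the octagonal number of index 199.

The 199th octagonal number is n(3n−2) with n = 199.
199·(3·199 − 2) = 199·595 = 118405.

118405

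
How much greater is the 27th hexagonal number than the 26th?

105

Consecutive hexagonal numbers differ by 4n − 3: here 4·27 − 3 = 105.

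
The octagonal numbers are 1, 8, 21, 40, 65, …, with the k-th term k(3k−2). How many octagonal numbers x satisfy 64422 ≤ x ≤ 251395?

The n-th octagonal number is n(3n−2).
Smallest index with value ≥ 64422: n = 147 (giving 64533).
Largest index with value ≤ 251395: n = 289 (giving 249985).
Indices 147 through 289: 143 terms.

143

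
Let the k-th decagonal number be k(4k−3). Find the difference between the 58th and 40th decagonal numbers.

7002

58·(4·58 − 3) = 13282 and 40·(4·40 − 3) = 6280.
Difference: 13282 − 6280 = 7002.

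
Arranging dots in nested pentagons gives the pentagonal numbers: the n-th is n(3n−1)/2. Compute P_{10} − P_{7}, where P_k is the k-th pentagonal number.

10·(3·10 − 1)/2 = 145 and 7·(3·7 − 1)/2 = 70.
Difference: 145 − 70 = 75.

75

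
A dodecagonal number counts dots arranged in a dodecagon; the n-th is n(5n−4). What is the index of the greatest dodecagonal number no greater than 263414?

229

Solve n(5n−4) ≤ 263414 for integer n.
n = 229 gives 261289 ≤ 263414, while n = 230 gives 263580 > 263414; so the answer is index 229.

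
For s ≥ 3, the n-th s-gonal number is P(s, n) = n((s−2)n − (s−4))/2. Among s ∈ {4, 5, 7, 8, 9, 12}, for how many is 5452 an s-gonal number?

1

s = 4: P(4, 73) = 5329 and P(4, 74) = 5476; 5452 is not s-gonal.
s = 5: P(5, 60) = 5370 and P(5, 61) = 5551; 5452 is not s-gonal.
s = 7: P(7, 47) = 5452. ✓
s = 8: P(8, 42) = 5208 and P(8, 43) = 5461; 5452 is not s-gonal.
s = 9: P(9, 39) = 5226 and P(9, 40) = 5500; 5452 is not s-gonal.
s = 12: P(12, 33) = 5313 and P(12, 34) = 5644; 5452 is not s-gonal.
Hits: s ∈ {7} → 1.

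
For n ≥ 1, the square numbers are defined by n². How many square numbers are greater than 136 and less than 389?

8

The n-th square number is n².
Smallest index with value > 136: n = 12 (giving 144).
Largest index with value < 389: n = 19 (giving 361).
Indices 12 through 19: 8 terms.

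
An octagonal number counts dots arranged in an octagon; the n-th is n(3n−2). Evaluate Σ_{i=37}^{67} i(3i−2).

255688

Σ i(3i−2) = 3Σi² − 2Σi over i = 37..67.
Σi = 2278 − 666 = 1612 and Σi² = 102510 − 16206 = 86304.
3·86304 − 2·1612 = 255688.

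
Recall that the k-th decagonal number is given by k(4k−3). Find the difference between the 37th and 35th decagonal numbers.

37·(4·37 − 3) = 5365 and 35·(4·35 − 3) = 4795.
Difference: 5365 − 4795 = 570.

570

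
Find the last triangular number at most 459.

435

Solve n(n+1)/2 ≤ 459 for integer n.
n = 29 gives 435 ≤ 459, while n = 30 gives 465 > 459; so the answer is 435.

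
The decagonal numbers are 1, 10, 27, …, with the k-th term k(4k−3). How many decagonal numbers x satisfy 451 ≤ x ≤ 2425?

15

The n-th decagonal number is n(4n−3).
Smallest index with value ≥ 451: n = 11 (giving 451).
Largest index with value ≤ 2425: n = 25 (giving 2425).
Indices 11 through 25: 15 terms.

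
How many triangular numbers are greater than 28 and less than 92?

6

The n-th triangular number is n(n+1)/2.
Smallest index with value > 28: n = 8 (giving 36).
Largest index with value < 92: n = 13 (giving 91).
Indices 8 through 13: 6 terms.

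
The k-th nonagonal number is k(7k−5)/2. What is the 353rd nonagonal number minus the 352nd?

Consecutive nonagonal numbers differ by 7n − 6: here 7·353 − 6 = 2465.

2465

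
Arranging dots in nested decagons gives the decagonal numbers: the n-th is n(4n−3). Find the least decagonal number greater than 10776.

11077

Solve n(4n−3) > 10776 for integer n.
The largest n with value ≤ 10776 is 52 (since 10660 ≤ 10776 < 11077), so the first above is n = 53, value 11077.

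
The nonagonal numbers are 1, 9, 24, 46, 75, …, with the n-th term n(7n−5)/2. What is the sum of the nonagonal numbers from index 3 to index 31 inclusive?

Σ i(7i−5)/2 = (7Σi² − 5Σi) / 2 over i = 3..31.
Σi = 496 − 3 = 493 and Σi² = 10416 − 5 = 10411.
(7·10411 − 5·493) / 2 = 70412/2 = 35206.

35206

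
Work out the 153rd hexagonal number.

The 153rd hexagonal number is n(2n−1) with n = 153.
153·(2·153 − 1) = 153·305 = 46665.

46665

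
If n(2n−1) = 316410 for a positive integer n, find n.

398

Set n(2n−1) = 316410, giving 2n² − n − 316410 = 0.
The discriminant is 1 + 8·316410 = 2531281, and √2531281 = 1591.
So n = (1 + 1591) / 4 = 1592/4 = 398.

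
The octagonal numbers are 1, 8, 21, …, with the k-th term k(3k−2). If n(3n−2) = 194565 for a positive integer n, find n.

Set n(3n−2) = 194565, giving 3n² − 2n − 194565 = 0.
The discriminant is 4 + 12·194565 = 2334784, and √2334784 = 1528.
So n = (2 + 1528) / 6 = 1530/6 = 255.
Check: 255·(3·255 − 2) = 194565. ✓

255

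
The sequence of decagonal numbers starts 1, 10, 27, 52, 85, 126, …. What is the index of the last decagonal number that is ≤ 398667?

Solve n(4n−3) ≤ 398667 for integer n.
n = 316 gives 398476 ≤ 398667, while n = 317 gives 401005 > 398667; so the answer is index 316.

316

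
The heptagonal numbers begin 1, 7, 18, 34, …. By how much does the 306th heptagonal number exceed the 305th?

1526

Consecutive heptagonal numbers differ by 5n − 4: here 5·306 − 4 = 1526.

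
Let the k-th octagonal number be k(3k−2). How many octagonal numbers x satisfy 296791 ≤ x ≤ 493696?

The n-th octagonal number is n(3n−2).
Smallest index with value ≥ 296791: n = 315 (giving 297045).
Largest index with value ≤ 493696: n = 406 (giving 493696).
Indices 315 through 406: 92 terms.

92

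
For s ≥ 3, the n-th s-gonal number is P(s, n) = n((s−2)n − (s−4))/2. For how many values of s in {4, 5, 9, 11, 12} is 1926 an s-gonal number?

s = 4: P(4, 43) = 1849 and P(4, 44) = 1936; 1926 is not s-gonal.
s = 5: P(5, 36) = 1926. ✓
s = 9: P(9, 23) = 1794 and P(9, 24) = 1956; 1926 is not s-gonal.
s = 11: P(11, 21) = 1911 and P(11, 22) = 2101; 1926 is not s-gonal.
s = 12: P(12, 20) = 1920 and P(12, 21) = 2121; 1926 is not s-gonal.
Hits: s ∈ {5} → 1.

1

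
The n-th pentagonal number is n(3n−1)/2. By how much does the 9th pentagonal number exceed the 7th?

9·(3·9 − 1)/2 = 117 and 7·(3·7 − 1)/2 = 70.
Difference: 117 − 70 = 47.

47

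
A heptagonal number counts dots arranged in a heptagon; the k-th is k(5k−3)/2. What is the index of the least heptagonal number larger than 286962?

340

Solve n(5n−3)/2 > 286962 for integer n.
The largest n with value ≤ 286962 is 339 (since 286794 ≤ 286962 < 288490), so the first above is n = 340, value 288490.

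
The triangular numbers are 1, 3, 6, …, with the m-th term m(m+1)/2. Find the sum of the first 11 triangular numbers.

286

Σ i(i+1)/2 = (Σi² + Σi) / 2 over i = 1..11.
Σi = 66 and Σi² = 506.
(1·506 + 1·66) / 2 = 572/2 = 286.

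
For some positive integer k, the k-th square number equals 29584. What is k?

172

We need n² = 29584, so n = √29584 = 172.
Check: 172² = 29584. ✓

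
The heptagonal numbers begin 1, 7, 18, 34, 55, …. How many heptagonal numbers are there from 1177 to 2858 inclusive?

The n-th heptagonal number is n(5n−3)/2.
Smallest index with value ≥ 1177: n = 22 (giving 1177).
Largest index with value ≤ 2858: n = 34 (giving 2839).
Indices 22 through 34: 13 terms.

13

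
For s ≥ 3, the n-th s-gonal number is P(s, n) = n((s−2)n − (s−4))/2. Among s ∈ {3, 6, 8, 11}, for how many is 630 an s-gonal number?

s = 3: P(3, 35) = 630. ✓
s = 6: P(6, 18) = 630. ✓
s = 8: P(8, 14) = 560 and P(8, 15) = 645; 630 is not s-gonal.
s = 11: P(11, 12) = 606 and P(11, 13) = 715; 630 is not s-gonal.
Hits: s ∈ {3, 6} → 2.

2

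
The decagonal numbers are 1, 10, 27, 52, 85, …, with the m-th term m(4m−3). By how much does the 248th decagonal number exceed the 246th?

3946

248·(4·248 − 3) = 245272 and 246·(4·246 − 3) = 241326.
Difference: 245272 − 241326 = 3946.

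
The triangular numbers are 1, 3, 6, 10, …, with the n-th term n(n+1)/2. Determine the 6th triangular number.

21

6·7/2 = 42/2 = 21.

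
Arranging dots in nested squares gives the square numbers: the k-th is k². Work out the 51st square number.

51² = 2601.

2601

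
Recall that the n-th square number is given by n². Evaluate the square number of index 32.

1024

The 32nd square number is n² with n = 32.
32² = 1024.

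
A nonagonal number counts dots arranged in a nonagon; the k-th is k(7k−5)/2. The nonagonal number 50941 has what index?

Set n(7n−5)/2 = 50941, giving 7n² − 5n − 101882 = 0.
So n = (5 + 1689) / 14 = 1694/14 = 121.
Check: 121·(7·121 − 5)/2 = 50941. ✓

121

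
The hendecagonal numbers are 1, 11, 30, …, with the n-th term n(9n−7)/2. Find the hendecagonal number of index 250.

250·(9·250 − 7)/2 = 250·2243/2 = 280375.

280375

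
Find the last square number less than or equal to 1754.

Solve n² ≤ 1754 for integer n.
n = 41 gives 1681 ≤ 1754, while n = 42 gives 1764 > 1754; so the answer is 1681.

1681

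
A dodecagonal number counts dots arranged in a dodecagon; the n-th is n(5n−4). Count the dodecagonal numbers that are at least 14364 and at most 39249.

36

The n-th dodecagonal number is n(5n−4).
Smallest index with value ≥ 14364: n = 54 (giving 14364).
Largest index with value ≤ 39249: n = 89 (giving 39249).
Indices 54 through 89: 36 terms.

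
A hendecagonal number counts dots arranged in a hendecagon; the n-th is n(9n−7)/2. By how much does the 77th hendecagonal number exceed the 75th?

77·(9·77 − 7)/2 = 26411 and 75·(9·75 − 7)/2 = 25050.
Difference: 26411 − 25050 = 1361.

1361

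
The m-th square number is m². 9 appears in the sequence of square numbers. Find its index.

3

We need n² = 9, so n = √9 = 3.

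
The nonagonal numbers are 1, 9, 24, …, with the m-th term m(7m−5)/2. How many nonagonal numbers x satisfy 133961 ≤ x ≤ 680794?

246

The n-th nonagonal number is n(7n−5)/2.
Smallest index with value ≥ 133961: n = 196 (giving 133966).
Largest index with value ≤ 680794: n = 441 (giving 679581).
Indices 196 through 441: 246 terms.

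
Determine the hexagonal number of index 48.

4560

The 48th hexagonal number is n(2n−1) with n = 48.
48·(2·48 − 1) = 48·95 = 4560.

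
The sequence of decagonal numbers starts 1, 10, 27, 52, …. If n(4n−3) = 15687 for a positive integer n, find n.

63

Set n(4n−3) = 15687, giving 4n² − 3n − 15687 = 0.
The discriminant is 9 + 16·15687 = 251001, and √251001 = 501.
So n = (3 + 501) / 8 = 504/8 = 63.
Check: 63·(4·63 − 3) = 15687. ✓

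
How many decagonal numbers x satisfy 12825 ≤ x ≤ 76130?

82

The n-th decagonal number is n(4n−3).
Smallest index with value ≥ 12825: n = 57 (giving 12825).
Largest index with value ≤ 76130: n = 138 (giving 75762).
Indices 57 through 138: 82 terms.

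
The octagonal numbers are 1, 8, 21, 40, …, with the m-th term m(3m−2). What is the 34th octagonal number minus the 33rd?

Consecutive octagonal numbers differ by 6n − 5: here 6·34 − 5 = 199.

199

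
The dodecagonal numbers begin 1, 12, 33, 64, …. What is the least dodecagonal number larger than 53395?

Solve n(5n−4) > 53395 for integer n.
The largest n with value ≤ 53395 is 103 (since 52633 ≤ 53395 < 53664), so the first above is n = 104, value 53664.

53664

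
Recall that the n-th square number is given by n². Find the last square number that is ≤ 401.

400

Solve n² ≤ 401 for integer n.
n = 20 gives 400 ≤ 401, while n = 21 gives 441 > 401; so the answer is 400.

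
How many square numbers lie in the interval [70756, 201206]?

The n-th square number is n².
Smallest index with value ≥ 70756: n = 266 (giving 70756).
Largest index with value ≤ 201206: n = 448 (giving 200704).
Indices 266 through 448: 183 terms.

183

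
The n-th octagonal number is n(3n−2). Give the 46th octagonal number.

The 46th octagonal number is n(3n−2) with n = 46.
46·(3·46 − 2) = 46·136 = 6256.

6256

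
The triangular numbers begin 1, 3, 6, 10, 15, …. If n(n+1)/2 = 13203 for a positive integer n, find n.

Set n(n+1)/2 = 13203, giving n² + n − 26406 = 0.
The discriminant is 1 + 8·13203 = 105625, and √105625 = 325.
So n = (-1 + 325) / 2 = 324/2 = 162.

162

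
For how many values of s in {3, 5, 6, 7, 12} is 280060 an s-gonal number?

s = 3: P(3, 747) = 279378 and P(3, 748) = 280126; 280060 is not s-gonal.
s = 5: P(5, 432) = 279720 and P(5, 433) = 281017; 280060 is not s-gonal.
s = 6: P(6, 374) = 279378 and P(6, 375) = 280875; 280060 is not s-gonal.
s = 7: P(7, 335) = 280060. ✓
s = 12: P(12, 237) = 279897 and P(12, 238) = 282268; 280060 is not s-gonal.
Hits: s ∈ {7} → 1.

1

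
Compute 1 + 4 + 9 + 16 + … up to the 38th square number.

Σ_{i=1}^{38} i² = 38·39·77/6 = 19019.

19019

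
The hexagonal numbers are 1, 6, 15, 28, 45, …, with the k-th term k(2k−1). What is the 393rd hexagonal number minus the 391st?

393·(2·393 − 1) = 308505 and 391·(2·391 − 1) = 305371.
Difference: 308505 − 305371 = 3134.

3134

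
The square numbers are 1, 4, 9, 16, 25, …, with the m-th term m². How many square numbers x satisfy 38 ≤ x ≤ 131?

The n-th square number is n².
Smallest index with value ≥ 38: n = 7 (giving 49).
Largest index with value ≤ 131: n = 11 (giving 121).
Indices 7 through 11: 5 terms.

5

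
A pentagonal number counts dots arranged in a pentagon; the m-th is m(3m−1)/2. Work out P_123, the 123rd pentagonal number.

22632

The 123rd pentagonal number is n(3n−1)/2 with n = 123.
123·(3·123 − 1)/2 = 123·368/2 = 123·184 = 22632.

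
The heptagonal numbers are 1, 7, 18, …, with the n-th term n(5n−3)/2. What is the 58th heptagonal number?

58·(5·58 − 3)/2 = 58·287/2 = 8323.

8323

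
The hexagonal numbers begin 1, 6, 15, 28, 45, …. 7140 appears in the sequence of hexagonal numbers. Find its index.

60

Set n(2n−1) = 7140, giving 2n² − n − 7140 = 0.
The discriminant is 1 + 8·7140 = 57121, and √57121 = 239.
So n = (1 + 239) / 4 = 240/4 = 60.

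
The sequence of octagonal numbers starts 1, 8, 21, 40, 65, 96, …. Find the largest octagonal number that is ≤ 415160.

Solve n(3n−2) ≤ 415160 for integer n.
n = 372 gives 414408 ≤ 415160, while n = 373 gives 416641 > 415160; so the answer is 414408.

414408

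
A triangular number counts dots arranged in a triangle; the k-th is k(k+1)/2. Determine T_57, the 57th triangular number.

57·58/2 = 3306/2 = 1653.

1653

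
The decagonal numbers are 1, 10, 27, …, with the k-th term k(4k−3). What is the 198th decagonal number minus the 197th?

Consecutive decagonal numbers differ by 8n − 7: here 8·198 − 7 = 1577.

1577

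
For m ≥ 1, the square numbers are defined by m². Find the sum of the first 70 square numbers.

116795

Σ_{i=1}^{70} i² = 70·71·141/6 = 116795.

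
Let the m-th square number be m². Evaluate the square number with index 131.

The 131st square number is n² with n = 131.
131² = 17161.

17161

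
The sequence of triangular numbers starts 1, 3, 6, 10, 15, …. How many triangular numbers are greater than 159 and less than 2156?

48

The n-th triangular number is n(n+1)/2.
Smallest index with value > 159: n = 18 (giving 171).
Largest index with value < 2156: n = 65 (giving 2145).
Indices 18 through 65: 48 terms.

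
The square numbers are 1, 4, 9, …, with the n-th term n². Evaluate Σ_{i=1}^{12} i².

650

Σ_{i=1}^{12} i² = 12·13·25/6 = 650.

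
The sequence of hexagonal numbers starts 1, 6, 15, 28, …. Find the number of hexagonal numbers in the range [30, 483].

11

The n-th hexagonal number is n(2n−1).
Smallest index with value ≥ 30: n = 5 (giving 45).
Largest index with value ≤ 483: n = 15 (giving 435).
Indices 5 through 15: 11 terms.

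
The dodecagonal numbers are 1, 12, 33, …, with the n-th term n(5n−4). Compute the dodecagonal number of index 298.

The 298th dodecagonal number is n(5n−4) with n = 298.
298·(5·298 − 4) = 298·1486 = 442828.

442828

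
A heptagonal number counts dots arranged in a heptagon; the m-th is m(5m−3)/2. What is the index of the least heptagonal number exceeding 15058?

Solve n(5n−3)/2 > 15058 for integer n.
The largest n with value ≤ 15058 is 77 (since 14707 ≤ 15058 < 15093), so the first above is n = 78, value 15093.

78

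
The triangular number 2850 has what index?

75

Set n(n+1)/2 = 2850, giving n² + n − 5700 = 0.
So n = (-1 + 151) / 2 = 150/2 = 75.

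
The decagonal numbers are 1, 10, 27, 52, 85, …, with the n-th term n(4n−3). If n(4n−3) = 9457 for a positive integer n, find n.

Set n(4n−3) = 9457, giving 4n² − 3n − 9457 = 0.
The discriminant is 9 + 16·9457 = 151321, and √151321 = 389.
So n = (3 + 389) / 8 = 392/8 = 49.

49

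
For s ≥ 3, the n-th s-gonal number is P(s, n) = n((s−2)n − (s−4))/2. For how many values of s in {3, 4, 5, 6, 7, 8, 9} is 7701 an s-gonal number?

1

s = 3: P(3, 123) = 7626 and P(3, 124) = 7750; 7701 is not s-gonal.
s = 4: P(4, 87) = 7569 and P(4, 88) = 7744; 7701 is not s-gonal.
s = 5: P(5, 71) = 7526 and P(5, 72) = 7740; 7701 is not s-gonal.
s = 6: P(6, 62) = 7626 and P(6, 63) = 7875; 7701 is not s-gonal.
s = 7: P(7, 55) = 7480 and P(7, 56) = 7756; 7701 is not s-gonal.
s = 8: P(8, 51) = 7701. ✓
s = 9: P(9, 47) = 7614 and P(9, 48) = 7944; 7701 is not s-gonal.
Hits: s ∈ {8} → 1.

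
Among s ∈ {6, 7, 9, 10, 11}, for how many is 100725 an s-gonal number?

2

s = 6: P(6, 224) = 100128 and P(6, 225) = 101025; 100725 is not s-gonal.
s = 7: P(7, 201) = 100701 and P(7, 202) = 101707; 100725 is not s-gonal.
s = 9: P(9, 170) = 100725. ✓
s = 10: P(10, 159) = 100647 and P(10, 160) = 101920; 100725 is not s-gonal.
s = 11: P(11, 150) = 100725. ✓
Hits: s ∈ {9, 11} → 2.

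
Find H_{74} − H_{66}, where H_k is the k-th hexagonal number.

2232

74·(2·74 − 1) = 10878 and 66·(2·66 − 1) = 8646.
Difference: 10878 − 8646 = 2232.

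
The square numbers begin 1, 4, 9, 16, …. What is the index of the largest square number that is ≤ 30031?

173

Solve n² ≤ 30031 for integer n.
n = 173 gives 29929 ≤ 30031, while n = 174 gives 30276 > 30031; so the answer is index 173.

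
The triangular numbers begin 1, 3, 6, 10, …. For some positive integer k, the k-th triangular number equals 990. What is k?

44

Set n(n+1)/2 = 990, giving n² + n − 1980 = 0.
The discriminant is 1 + 8·990 = 7921, and √7921 = 89.
So n = (-1 + 89) / 2 = 88/2 = 44.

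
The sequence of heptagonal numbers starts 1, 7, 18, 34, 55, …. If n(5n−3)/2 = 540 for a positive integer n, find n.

15

Set n(5n−3)/2 = 540, giving 5n² − 3n − 1080 = 0.
So n = (3 + 147) / 10 = 150/10 = 15.
Check: 15·(5·15 − 3)/2 = 540. ✓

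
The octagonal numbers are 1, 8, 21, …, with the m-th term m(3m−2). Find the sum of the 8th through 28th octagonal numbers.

Σ i(3i−2) = 3Σi² − 2Σi over i = 8..28.
Σi = 406 − 28 = 378 and Σi² = 7714 − 140 = 7574.
3·7574 − 2·378 = 21966.

21966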